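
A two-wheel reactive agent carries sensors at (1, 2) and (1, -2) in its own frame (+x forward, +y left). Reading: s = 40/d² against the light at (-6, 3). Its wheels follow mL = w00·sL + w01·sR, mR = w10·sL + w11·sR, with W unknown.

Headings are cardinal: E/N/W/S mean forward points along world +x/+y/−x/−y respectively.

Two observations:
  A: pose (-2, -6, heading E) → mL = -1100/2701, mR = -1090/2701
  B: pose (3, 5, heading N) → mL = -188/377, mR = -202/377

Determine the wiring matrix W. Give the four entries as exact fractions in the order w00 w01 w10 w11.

-1/2 -1/2 -1 1/2

obs A: pose=(-2,-6,E) → sL=20/37, sR=20/73, mL=-1100/2701, mR=-1090/2701
obs B: pose=(3,5,N) → sL=20/29, sR=4/13, mL=-188/377, mR=-202/377
sensor matrix S = [[20/37, 20/73], [20/29, 4/13]]; det S = -23040/1018277
solve [mL_A; mL_B] = S·[w00; w01] and [mR_A; mR_B] = S·[w10; w11]:
  w00 = -1/2, w01 = -1/2, w10 = -1, w11 = 1/2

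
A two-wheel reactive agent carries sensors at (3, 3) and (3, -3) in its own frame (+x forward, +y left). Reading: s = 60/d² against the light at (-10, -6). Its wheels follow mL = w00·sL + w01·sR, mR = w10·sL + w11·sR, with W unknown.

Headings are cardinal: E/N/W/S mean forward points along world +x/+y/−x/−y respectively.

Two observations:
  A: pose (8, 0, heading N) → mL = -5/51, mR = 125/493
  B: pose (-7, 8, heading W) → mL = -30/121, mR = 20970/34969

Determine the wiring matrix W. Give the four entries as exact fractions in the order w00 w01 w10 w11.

obs A: pose=(8,0,N) → sL=10/51, sR=10/87, mL=-5/51, mR=125/493
obs B: pose=(-7,8,W) → sL=60/121, sR=60/289, mL=-30/121, mR=20970/34969
sensor matrix S = [[10/51, 10/87], [60/121, 60/289]]; det S = -280800/17239717
solve [mL_A; mL_B] = S·[w00; w01] and [mR_A; mR_B] = S·[w10; w11]:
  w00 = -1/2, w01 = 0, w10 = 1, w11 = 1/2

-1/2 0 1 1/2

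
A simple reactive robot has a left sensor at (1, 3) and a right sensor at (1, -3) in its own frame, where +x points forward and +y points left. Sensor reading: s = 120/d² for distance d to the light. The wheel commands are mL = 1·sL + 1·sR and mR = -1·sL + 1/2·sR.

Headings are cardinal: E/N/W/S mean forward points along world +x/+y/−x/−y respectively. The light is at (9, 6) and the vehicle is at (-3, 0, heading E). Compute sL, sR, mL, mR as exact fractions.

left sensor world pos  = (-2, 3); dL² = 130
right sensor world pos = (-2, -3); dR² = 202
sL = 120/130 = 12/13
sR = 120/202 = 60/101
mL = 1·sL + 1·sR = 1992/1313
mR = -1·sL + 1/2·sR = -822/1313

12/13 60/101 1992/1313 -822/1313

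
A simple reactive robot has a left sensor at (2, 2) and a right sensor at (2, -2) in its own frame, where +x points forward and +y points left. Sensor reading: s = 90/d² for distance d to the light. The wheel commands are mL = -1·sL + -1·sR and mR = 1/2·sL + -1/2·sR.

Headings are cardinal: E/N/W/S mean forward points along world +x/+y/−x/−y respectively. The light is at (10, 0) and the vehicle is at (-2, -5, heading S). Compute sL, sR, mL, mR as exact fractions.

90/149 18/49 -7092/7301 864/7301

left sensor world pos  = (0, -7); dL² = 149
right sensor world pos = (-4, -7); dR² = 245
sL = 90/149 = 90/149
sR = 90/245 = 18/49
mL = -1·sL + -1·sR = -7092/7301
mR = 1/2·sL + -1/2·sR = 864/7301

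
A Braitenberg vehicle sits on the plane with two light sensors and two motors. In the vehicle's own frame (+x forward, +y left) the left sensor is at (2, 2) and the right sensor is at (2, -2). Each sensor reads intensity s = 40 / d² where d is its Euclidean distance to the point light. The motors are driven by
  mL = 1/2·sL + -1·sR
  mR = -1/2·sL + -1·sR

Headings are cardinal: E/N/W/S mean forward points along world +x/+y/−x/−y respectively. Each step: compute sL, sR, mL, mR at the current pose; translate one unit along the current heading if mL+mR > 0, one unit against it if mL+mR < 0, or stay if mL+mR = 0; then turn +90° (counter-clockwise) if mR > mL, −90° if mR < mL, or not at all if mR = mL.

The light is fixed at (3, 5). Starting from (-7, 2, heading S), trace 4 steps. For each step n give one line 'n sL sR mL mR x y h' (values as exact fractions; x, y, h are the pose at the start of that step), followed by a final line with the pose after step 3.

0 40/89 40/169 -180/15041 -6940/15041 -7 2 S
1 1/4 5/18 -11/72 -29/72 -7 3 W
2 40/121 40/49 -3860/5929 -5820/5929 -6 3 N
3 4/5 20/37 -26/185 -174/185 -6 2 E
final -7 2 S

n=0: pose=(-7,2,S); sL=40/89, sR=40/169; mL=-180/15041, mR=-6940/15041; mL+mR=-80/169 → advance -1; mR−mL=-40/89 → turn -1·90°
n=1: pose=(-7,3,W); sL=1/4, sR=5/18; mL=-11/72, mR=-29/72; mL+mR=-5/9 → advance -1; mR−mL=-1/4 → turn -1·90°
n=2: pose=(-6,3,N); sL=40/121, sR=40/49; mL=-3860/5929, mR=-5820/5929; mL+mR=-80/49 → advance -1; mR−mL=-40/121 → turn -1·90°
n=3: pose=(-6,2,E); sL=4/5, sR=20/37; mL=-26/185, mR=-174/185; mL+mR=-40/37 → advance -1; mR−mL=-4/5 → turn -1·90°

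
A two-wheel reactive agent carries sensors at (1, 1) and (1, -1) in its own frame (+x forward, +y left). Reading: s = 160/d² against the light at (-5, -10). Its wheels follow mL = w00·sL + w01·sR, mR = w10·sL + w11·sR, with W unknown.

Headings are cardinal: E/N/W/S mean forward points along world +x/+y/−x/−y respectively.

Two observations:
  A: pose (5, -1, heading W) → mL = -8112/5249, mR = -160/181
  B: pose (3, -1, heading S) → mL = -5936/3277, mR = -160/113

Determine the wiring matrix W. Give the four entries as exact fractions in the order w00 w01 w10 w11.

obs A: pose=(5,-1,W) → sL=32/29, sR=160/181, mL=-8112/5249, mR=-160/181
obs B: pose=(3,-1,S) → sL=32/29, sR=160/113, mL=-5936/3277, mR=-160/113
sensor matrix S = [[32/29, 160/181], [32/29, 160/113]]; det S = 348160/593137
solve [mL_A; mL_B] = S·[w00; w01] and [mR_A; mR_B] = S·[w10; w11]:
  w00 = -1, w01 = -1/2, w10 = 0, w11 = -1

-1 -1/2 0 -1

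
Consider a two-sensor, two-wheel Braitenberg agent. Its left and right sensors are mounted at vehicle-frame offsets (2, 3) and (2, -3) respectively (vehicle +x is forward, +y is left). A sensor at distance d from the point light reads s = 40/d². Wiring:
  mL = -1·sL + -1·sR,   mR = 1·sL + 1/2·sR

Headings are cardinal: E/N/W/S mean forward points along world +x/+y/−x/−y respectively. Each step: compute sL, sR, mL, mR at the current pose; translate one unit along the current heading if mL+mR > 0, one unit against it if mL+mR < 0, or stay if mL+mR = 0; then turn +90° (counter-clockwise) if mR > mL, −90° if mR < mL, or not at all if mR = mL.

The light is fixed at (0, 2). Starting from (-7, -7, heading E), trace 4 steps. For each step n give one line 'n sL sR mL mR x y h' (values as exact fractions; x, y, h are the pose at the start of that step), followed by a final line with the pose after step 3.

n=0: pose=(-7,-7,E); sL=40/61, sR=40/169; mL=-9200/10309, mR=7980/10309; mL+mR=-20/169 → advance -1; mR−mL=17180/10309 → turn +1·90°
n=1: pose=(-8,-7,N); sL=4/17, sR=20/37; mL=-488/629, mR=318/629; mL+mR=-10/37 → advance -1; mR−mL=806/629 → turn +1·90°
n=2: pose=(-8,-8,W); sL=40/269, sR=40/149; mL=-16720/40081, mR=11340/40081; mL+mR=-20/149 → advance -1; mR−mL=28060/40081 → turn +1·90°
n=3: pose=(-7,-8,S); sL=1/4, sR=10/61; mL=-101/244, mR=81/244; mL+mR=-5/61 → advance -1; mR−mL=91/122 → turn +1·90°

0 40/61 40/169 -9200/10309 7980/10309 -7 -7 E
1 4/17 20/37 -488/629 318/629 -8 -7 N
2 40/269 40/149 -16720/40081 11340/40081 -8 -8 W
3 1/4 10/61 -101/244 81/244 -7 -8 S
final -7 -7 E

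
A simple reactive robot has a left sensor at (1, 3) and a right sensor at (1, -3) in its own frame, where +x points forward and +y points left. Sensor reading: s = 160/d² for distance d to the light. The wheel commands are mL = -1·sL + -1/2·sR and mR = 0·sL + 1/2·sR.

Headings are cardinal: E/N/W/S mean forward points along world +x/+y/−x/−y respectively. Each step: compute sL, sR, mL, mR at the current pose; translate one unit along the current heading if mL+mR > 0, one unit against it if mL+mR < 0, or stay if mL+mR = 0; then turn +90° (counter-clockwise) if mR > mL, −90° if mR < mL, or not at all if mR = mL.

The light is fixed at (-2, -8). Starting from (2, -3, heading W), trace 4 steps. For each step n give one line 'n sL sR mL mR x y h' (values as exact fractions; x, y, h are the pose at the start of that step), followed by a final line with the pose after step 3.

n=0: pose=(2,-3,W); sL=160/13, sR=160/73; mL=-12720/949, mR=80/73; mL+mR=-160/13 → advance -1; mR−mL=13760/949 → turn +1·90°
n=1: pose=(3,-3,S); sL=2, sR=8; mL=-6, mR=4; mL+mR=-2 → advance -1; mR−mL=10 → turn +1·90°
n=2: pose=(3,-2,E); sL=160/117, sR=32/9; mL=-368/117, mR=16/9; mL+mR=-160/117 → advance -1; mR−mL=64/13 → turn +1·90°
n=3: pose=(2,-2,N); sL=16/5, sR=80/49; mL=-984/245, mR=40/49; mL+mR=-16/5 → advance -1; mR−mL=1184/245 → turn +1·90°

0 160/13 160/73 -12720/949 80/73 2 -3 W
1 2 8 -6 4 3 -3 S
2 160/117 32/9 -368/117 16/9 3 -2 E
3 16/5 80/49 -984/245 40/49 2 -2 N
final 2 -3 W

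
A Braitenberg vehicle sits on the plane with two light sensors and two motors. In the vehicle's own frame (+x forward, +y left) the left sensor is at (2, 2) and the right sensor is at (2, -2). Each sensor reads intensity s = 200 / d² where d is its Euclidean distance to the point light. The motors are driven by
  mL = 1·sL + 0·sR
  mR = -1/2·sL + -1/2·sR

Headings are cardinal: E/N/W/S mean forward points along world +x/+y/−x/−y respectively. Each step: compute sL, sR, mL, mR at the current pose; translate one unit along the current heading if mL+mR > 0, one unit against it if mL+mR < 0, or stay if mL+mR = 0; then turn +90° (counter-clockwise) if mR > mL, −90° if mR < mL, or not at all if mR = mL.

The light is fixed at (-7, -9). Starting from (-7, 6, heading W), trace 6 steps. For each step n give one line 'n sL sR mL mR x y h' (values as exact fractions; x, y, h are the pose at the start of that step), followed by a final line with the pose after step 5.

n=0: pose=(-7,6,W); sL=200/173, sR=200/293; mL=200/173, mR=-46600/50689; mL+mR=12000/50689 → advance +1; mR−mL=-105200/50689 → turn -1·90°
n=1: pose=(-8,6,N); sL=100/149, sR=20/29; mL=100/149, mR=-2940/4321; mL+mR=-40/4321 → advance -1; mR−mL=-5840/4321 → turn -1·90°
n=2: pose=(-8,5,E); sL=200/257, sR=40/29; mL=200/257, mR=-8040/7453; mL+mR=-2240/7453 → advance -1; mR−mL=-13840/7453 → turn -1·90°
n=3: pose=(-9,5,S); sL=25/18, sR=5/4; mL=25/18, mR=-95/72; mL+mR=5/72 → advance +1; mR−mL=-65/24 → turn -1·90°
n=4: pose=(-9,4,W); sL=200/137, sR=200/241; mL=200/137, mR=-37800/33017; mL+mR=10400/33017 → advance +1; mR−mL=-86000/33017 → turn -1·90°
n=5: pose=(-10,4,N); sL=4/5, sR=100/113; mL=4/5, mR=-476/565; mL+mR=-24/565 → advance -1; mR−mL=-928/565 → turn -1·90°

0 200/173 200/293 200/173 -46600/50689 -7 6 W
1 100/149 20/29 100/149 -2940/4321 -8 6 N
2 200/257 40/29 200/257 -8040/7453 -8 5 E
3 25/18 5/4 25/18 -95/72 -9 5 S
4 200/137 200/241 200/137 -37800/33017 -9 4 W
5 4/5 100/113 4/5 -476/565 -10 4 N
final -10 3 E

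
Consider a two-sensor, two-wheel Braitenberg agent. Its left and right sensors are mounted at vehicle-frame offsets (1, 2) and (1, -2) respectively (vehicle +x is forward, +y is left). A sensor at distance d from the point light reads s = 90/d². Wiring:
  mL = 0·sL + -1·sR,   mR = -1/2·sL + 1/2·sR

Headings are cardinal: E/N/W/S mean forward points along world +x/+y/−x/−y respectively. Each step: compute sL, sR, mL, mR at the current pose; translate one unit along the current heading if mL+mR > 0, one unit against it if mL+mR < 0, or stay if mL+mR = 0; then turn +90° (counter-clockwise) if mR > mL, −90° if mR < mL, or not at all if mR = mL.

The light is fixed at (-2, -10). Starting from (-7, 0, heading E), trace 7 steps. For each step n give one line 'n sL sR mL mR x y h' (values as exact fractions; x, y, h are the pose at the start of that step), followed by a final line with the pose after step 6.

n=0: pose=(-7,0,E); sL=9/16, sR=9/8; mL=-9/8, mR=9/32; mL+mR=-27/32 → advance -1; mR−mL=45/32 → turn +1·90°
n=1: pose=(-8,0,N); sL=18/37, sR=90/137; mL=-90/137, mR=432/5069; mL+mR=-2898/5069 → advance -1; mR−mL=3762/5069 → turn +1·90°
n=2: pose=(-8,-1,W); sL=45/49, sR=9/17; mL=-9/17, mR=-162/833; mL+mR=-603/833 → advance -1; mR−mL=279/833 → turn +1·90°
n=3: pose=(-7,-1,S); sL=90/73, sR=90/113; mL=-90/113, mR=-1800/8249; mL+mR=-8370/8249 → advance -1; mR−mL=4770/8249 → turn +1·90°
n=4: pose=(-7,0,E); sL=9/16, sR=9/8; mL=-9/8, mR=9/32; mL+mR=-27/32 → advance -1; mR−mL=45/32 → turn +1·90°
n=5: pose=(-8,0,N); sL=18/37, sR=90/137; mL=-90/137, mR=432/5069; mL+mR=-2898/5069 → advance -1; mR−mL=3762/5069 → turn +1·90°
n=6: pose=(-8,-1,W); sL=45/49, sR=9/17; mL=-9/17, mR=-162/833; mL+mR=-603/833 → advance -1; mR−mL=279/833 → turn +1·90°

0 9/16 9/8 -9/8 9/32 -7 0 E
1 18/37 90/137 -90/137 432/5069 -8 0 N
2 45/49 9/17 -9/17 -162/833 -8 -1 W
3 90/73 90/113 -90/113 -1800/8249 -7 -1 S
4 9/16 9/8 -9/8 9/32 -7 0 E
5 18/37 90/137 -90/137 432/5069 -8 0 N
6 45/49 9/17 -9/17 -162/833 -8 -1 W
final -7 -1 S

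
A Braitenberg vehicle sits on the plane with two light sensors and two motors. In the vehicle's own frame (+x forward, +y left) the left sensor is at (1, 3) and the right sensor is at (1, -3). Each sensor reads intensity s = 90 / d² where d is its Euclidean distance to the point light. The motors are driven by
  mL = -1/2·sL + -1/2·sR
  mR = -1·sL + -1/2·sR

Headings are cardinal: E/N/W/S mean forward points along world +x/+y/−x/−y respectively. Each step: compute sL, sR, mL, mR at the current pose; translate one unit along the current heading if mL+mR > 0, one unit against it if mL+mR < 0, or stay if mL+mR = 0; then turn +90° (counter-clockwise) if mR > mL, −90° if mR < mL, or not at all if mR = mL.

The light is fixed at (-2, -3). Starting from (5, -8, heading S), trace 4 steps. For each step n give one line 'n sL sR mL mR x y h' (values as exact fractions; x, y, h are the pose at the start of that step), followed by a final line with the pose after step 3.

0 45/68 45/26 -2115/1768 -675/442 5 -8 S
1 18/17 90/37 -1098/629 -1431/629 5 -7 W
2 45/17 9/13 -369/221 -1323/442 6 -7 N
3 18/17 18/29 -414/493 -675/493 6 -8 E
final 5 -8 S

n=0: pose=(5,-8,S); sL=45/68, sR=45/26; mL=-2115/1768, mR=-675/442; mL+mR=-4815/1768 → advance -1; mR−mL=-45/136 → turn -1·90°
n=1: pose=(5,-7,W); sL=18/17, sR=90/37; mL=-1098/629, mR=-1431/629; mL+mR=-2529/629 → advance -1; mR−mL=-9/17 → turn -1·90°
n=2: pose=(6,-7,N); sL=45/17, sR=9/13; mL=-369/221, mR=-1323/442; mL+mR=-2061/442 → advance -1; mR−mL=-45/34 → turn -1·90°
n=3: pose=(6,-8,E); sL=18/17, sR=18/29; mL=-414/493, mR=-675/493; mL+mR=-1089/493 → advance -1; mR−mL=-9/17 → turn -1·90°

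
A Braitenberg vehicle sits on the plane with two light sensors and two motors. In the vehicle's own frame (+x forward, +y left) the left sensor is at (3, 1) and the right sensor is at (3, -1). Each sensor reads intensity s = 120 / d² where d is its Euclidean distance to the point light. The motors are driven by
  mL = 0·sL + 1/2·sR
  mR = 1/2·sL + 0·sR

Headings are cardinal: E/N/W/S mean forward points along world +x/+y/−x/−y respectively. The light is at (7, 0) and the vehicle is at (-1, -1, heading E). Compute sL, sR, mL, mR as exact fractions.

24/5 120/29 60/29 12/5

left sensor world pos  = (2, 0); dL² = 25
right sensor world pos = (2, -2); dR² = 29
sL = 120/25 = 24/5
sR = 120/29 = 120/29
mL = 0·sL + 1/2·sR = 60/29
mR = 1/2·sL + 0·sR = 12/5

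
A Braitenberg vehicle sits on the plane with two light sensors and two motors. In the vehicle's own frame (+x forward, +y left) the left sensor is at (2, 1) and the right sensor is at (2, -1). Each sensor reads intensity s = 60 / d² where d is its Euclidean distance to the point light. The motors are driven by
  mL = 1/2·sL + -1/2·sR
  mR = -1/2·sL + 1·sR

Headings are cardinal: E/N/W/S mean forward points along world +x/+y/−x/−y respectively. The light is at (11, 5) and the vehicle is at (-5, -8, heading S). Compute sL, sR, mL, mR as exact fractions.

left sensor world pos  = (-4, -10); dL² = 450
right sensor world pos = (-6, -10); dR² = 514
sL = 60/450 = 2/15
sR = 60/514 = 30/257
mL = 1/2·sL + -1/2·sR = 32/3855
mR = -1/2·sL + 1·sR = 193/3855

2/15 30/257 32/3855 193/3855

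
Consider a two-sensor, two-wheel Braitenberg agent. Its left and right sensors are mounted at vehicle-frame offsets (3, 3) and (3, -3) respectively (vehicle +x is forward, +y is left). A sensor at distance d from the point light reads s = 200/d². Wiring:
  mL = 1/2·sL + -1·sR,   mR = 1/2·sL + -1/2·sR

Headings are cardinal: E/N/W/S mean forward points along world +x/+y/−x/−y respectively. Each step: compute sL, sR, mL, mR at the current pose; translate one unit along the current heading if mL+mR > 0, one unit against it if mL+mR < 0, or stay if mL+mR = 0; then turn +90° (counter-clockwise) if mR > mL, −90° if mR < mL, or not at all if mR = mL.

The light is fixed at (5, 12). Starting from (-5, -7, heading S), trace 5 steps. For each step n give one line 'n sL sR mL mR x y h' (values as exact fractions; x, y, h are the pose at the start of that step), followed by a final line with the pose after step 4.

n=0: pose=(-5,-7,S); sL=200/533, sR=200/653; mL=-41300/348049, mR=12000/348049; mL+mR=-29300/348049 → advance -1; mR−mL=100/653 → turn +1·90°
n=1: pose=(-5,-6,E); sL=100/137, sR=20/49; mL=-290/6713, mR=1080/6713; mL+mR=790/6713 → advance +1; mR−mL=10/49 → turn +1·90°
n=2: pose=(-4,-6,N); sL=200/369, sR=200/261; mL=-5300/10701, mR=-400/3567; mL+mR=-6500/10701 → advance -1; mR−mL=100/261 → turn +1·90°
n=3: pose=(-4,-7,W); sL=50/157, sR=1/2; mL=-107/314, mR=-57/628; mL+mR=-271/628 → advance -1; mR−mL=1/4 → turn +1·90°
n=4: pose=(-3,-7,S); sL=200/509, sR=40/121; mL=-8260/61589, mR=1920/61589; mL+mR=-6340/61589 → advance -1; mR−mL=20/121 → turn +1·90°

0 200/533 200/653 -41300/348049 12000/348049 -5 -7 S
1 100/137 20/49 -290/6713 1080/6713 -5 -6 E
2 200/369 200/261 -5300/10701 -400/3567 -4 -6 N
3 50/157 1/2 -107/314 -57/628 -4 -7 W
4 200/509 40/121 -8260/61589 1920/61589 -3 -7 S
final -3 -6 E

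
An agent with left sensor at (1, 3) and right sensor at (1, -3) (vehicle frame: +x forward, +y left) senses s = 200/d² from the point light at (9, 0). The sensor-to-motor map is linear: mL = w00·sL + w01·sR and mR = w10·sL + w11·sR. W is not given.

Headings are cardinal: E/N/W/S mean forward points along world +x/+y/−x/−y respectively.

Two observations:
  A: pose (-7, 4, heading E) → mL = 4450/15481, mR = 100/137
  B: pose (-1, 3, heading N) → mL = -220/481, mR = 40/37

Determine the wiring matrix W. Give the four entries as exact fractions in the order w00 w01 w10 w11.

obs A: pose=(-7,4,E) → sL=100/137, sR=100/113, mL=4450/15481, mR=100/137
obs B: pose=(-1,3,N) → sL=40/37, sR=40/13, mL=-220/481, mR=40/37
sensor matrix S = [[100/137, 100/113], [40/37, 40/13]]; det S = 9600000/7446361
solve [mL_A; mL_B] = S·[w00; w01] and [mR_A; mR_B] = S·[w10; w11]:
  w00 = 1, w01 = -1/2, w10 = 1, w11 = 0

1 -1/2 1 0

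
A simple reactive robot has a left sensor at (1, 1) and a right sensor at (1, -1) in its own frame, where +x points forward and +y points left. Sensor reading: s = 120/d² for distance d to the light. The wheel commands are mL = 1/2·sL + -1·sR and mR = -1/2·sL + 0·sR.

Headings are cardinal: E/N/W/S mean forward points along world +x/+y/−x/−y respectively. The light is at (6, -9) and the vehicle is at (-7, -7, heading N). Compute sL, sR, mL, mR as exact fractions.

24/41 40/51 -1028/2091 -12/41

left sensor world pos  = (-8, -6); dL² = 205
right sensor world pos = (-6, -6); dR² = 153
sL = 120/205 = 24/41
sR = 120/153 = 40/51
mL = 1/2·sL + -1·sR = -1028/2091
mR = -1/2·sL + 0·sR = -12/41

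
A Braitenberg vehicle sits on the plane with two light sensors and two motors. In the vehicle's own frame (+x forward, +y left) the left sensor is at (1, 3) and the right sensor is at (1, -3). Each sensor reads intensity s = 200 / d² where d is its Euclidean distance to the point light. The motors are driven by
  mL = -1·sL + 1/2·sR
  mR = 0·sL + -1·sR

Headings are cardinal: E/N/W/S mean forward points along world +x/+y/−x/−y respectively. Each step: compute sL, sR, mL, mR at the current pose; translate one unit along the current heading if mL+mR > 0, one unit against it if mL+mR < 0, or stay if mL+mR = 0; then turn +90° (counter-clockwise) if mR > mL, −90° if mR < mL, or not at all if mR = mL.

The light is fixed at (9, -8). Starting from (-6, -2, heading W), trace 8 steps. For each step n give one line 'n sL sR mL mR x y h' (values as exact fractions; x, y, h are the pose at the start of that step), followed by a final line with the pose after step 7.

0 40/53 200/337 -8180/17861 -200/337 -6 -2 W
1 100/169 20/17 -10/2873 -20/17 -5 -2 N
2 200/233 200/173 -11300/40309 -200/173 -5 -3 E
3 5/4 10/17 -65/68 -10/17 -6 -3 S
4 200/277 40/41 -2660/11357 -40/41 -6 -2 E
5 100/97 100/193 -14450/18721 -100/193 -7 -2 S
6 8/13 200/241 -628/3133 -200/241 -7 -1 E
7 25/29 50/109 -2000/3161 -50/109 -8 -1 S
final -8 0 E

n=0: pose=(-6,-2,W); sL=40/53, sR=200/337; mL=-8180/17861, mR=-200/337; mL+mR=-18780/17861 → advance -1; mR−mL=-2420/17861 → turn -1·90°
n=1: pose=(-5,-2,N); sL=100/169, sR=20/17; mL=-10/2873, mR=-20/17; mL+mR=-3390/2873 → advance -1; mR−mL=-3370/2873 → turn -1·90°
n=2: pose=(-5,-3,E); sL=200/233, sR=200/173; mL=-11300/40309, mR=-200/173; mL+mR=-57900/40309 → advance -1; mR−mL=-35300/40309 → turn -1·90°
n=3: pose=(-6,-3,S); sL=5/4, sR=10/17; mL=-65/68, mR=-10/17; mL+mR=-105/68 → advance -1; mR−mL=25/68 → turn +1·90°
n=4: pose=(-6,-2,E); sL=200/277, sR=40/41; mL=-2660/11357, mR=-40/41; mL+mR=-13740/11357 → advance -1; mR−mL=-8420/11357 → turn -1·90°
n=5: pose=(-7,-2,S); sL=100/97, sR=100/193; mL=-14450/18721, mR=-100/193; mL+mR=-24150/18721 → advance -1; mR−mL=4750/18721 → turn +1·90°
n=6: pose=(-7,-1,E); sL=8/13, sR=200/241; mL=-628/3133, mR=-200/241; mL+mR=-3228/3133 → advance -1; mR−mL=-1972/3133 → turn -1·90°
n=7: pose=(-8,-1,S); sL=25/29, sR=50/109; mL=-2000/3161, mR=-50/109; mL+mR=-3450/3161 → advance -1; mR−mL=550/3161 → turn +1·90°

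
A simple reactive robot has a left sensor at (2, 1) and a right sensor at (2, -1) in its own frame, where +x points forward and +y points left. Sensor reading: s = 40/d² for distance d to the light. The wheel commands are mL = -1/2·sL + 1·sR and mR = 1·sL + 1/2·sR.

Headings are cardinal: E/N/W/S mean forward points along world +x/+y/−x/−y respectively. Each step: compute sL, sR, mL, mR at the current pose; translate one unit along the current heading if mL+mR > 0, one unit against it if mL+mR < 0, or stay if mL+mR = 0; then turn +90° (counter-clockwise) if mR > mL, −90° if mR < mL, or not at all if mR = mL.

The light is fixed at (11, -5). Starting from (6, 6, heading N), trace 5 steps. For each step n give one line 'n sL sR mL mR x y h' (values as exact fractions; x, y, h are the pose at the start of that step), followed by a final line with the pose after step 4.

n=0: pose=(6,6,N); sL=8/41, sR=8/37; mL=180/1517, mR=460/1517; mL+mR=640/1517 → advance +1; mR−mL=280/1517 → turn +1·90°
n=1: pose=(6,7,W); sL=4/17, sR=20/109; mL=122/1853, mR=606/1853; mL+mR=728/1853 → advance +1; mR−mL=484/1853 → turn +1·90°
n=2: pose=(5,7,S); sL=8/25, sR=40/149; mL=404/3725, mR=1692/3725; mL+mR=2096/3725 → advance +1; mR−mL=1288/3725 → turn +1·90°
n=3: pose=(5,6,E); sL=1/4, sR=10/29; mL=51/232, mR=49/116; mL+mR=149/232 → advance +1; mR−mL=47/232 → turn +1·90°
n=4: pose=(6,6,N); sL=8/41, sR=8/37; mL=180/1517, mR=460/1517; mL+mR=640/1517 → advance +1; mR−mL=280/1517 → turn +1·90°

0 8/41 8/37 180/1517 460/1517 6 6 N
1 4/17 20/109 122/1853 606/1853 6 7 W
2 8/25 40/149 404/3725 1692/3725 5 7 S
3 1/4 10/29 51/232 49/116 5 6 E
4 8/41 8/37 180/1517 460/1517 6 6 N
final 6 7 W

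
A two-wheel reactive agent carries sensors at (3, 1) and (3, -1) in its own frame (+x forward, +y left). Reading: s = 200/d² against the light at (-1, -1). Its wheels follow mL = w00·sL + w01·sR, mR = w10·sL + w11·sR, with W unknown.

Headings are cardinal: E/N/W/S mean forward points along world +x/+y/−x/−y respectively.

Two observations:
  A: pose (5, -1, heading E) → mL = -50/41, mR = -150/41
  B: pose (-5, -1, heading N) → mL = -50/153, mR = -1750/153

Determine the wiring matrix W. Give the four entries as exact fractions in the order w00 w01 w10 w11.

obs A: pose=(5,-1,E) → sL=100/41, sR=100/41, mL=-50/41, mR=-150/41
obs B: pose=(-5,-1,N) → sL=100/17, sR=100/9, mL=-50/153, mR=-1750/153
sensor matrix S = [[100/41, 100/41], [100/17, 100/9]]; det S = 80000/6273
solve [mL_A; mL_B] = S·[w00; w01] and [mR_A; mR_B] = S·[w10; w11]:
  w00 = -1, w01 = 1/2, w10 = -1, w11 = -1/2

-1 1/2 -1 -1/2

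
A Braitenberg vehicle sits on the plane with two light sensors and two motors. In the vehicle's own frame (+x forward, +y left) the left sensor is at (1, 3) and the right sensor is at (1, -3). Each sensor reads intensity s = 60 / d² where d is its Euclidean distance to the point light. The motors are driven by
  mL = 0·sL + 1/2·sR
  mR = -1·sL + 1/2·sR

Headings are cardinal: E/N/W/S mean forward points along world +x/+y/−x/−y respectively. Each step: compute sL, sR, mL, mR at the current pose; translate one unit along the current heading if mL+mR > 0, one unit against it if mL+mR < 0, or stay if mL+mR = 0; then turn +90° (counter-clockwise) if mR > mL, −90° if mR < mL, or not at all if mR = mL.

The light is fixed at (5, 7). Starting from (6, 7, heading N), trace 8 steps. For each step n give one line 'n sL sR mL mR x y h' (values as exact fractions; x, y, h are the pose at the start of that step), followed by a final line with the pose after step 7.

0 12 60/17 30/17 -174/17 6 7 N
1 15/2 3 3/2 -6 6 6 E
2 60/13 60/13 30/13 -30/13 5 6 S
3 60/17 12 6 42/17 5 6 W
4 15/4 15 15/2 15/4 4 6 N
5 20/3 20/3 10/3 -10/3 4 7 E
6 12 60/17 30/17 -174/17 4 7 S
7 15/2 3 3/2 -6 4 8 W
final 5 8 N

n=0: pose=(6,7,N); sL=12, sR=60/17; mL=30/17, mR=-174/17; mL+mR=-144/17 → advance -1; mR−mL=-12 → turn -1·90°
n=1: pose=(6,6,E); sL=15/2, sR=3; mL=3/2, mR=-6; mL+mR=-9/2 → advance -1; mR−mL=-15/2 → turn -1·90°
n=2: pose=(5,6,S); sL=60/13, sR=60/13; mL=30/13, mR=-30/13; mL+mR=0 → advance +0; mR−mL=-60/13 → turn -1·90°
n=3: pose=(5,6,W); sL=60/17, sR=12; mL=6, mR=42/17; mL+mR=144/17 → advance +1; mR−mL=-60/17 → turn -1·90°
n=4: pose=(4,6,N); sL=15/4, sR=15; mL=15/2, mR=15/4; mL+mR=45/4 → advance +1; mR−mL=-15/4 → turn -1·90°
n=5: pose=(4,7,E); sL=20/3, sR=20/3; mL=10/3, mR=-10/3; mL+mR=0 → advance +0; mR−mL=-20/3 → turn -1·90°
n=6: pose=(4,7,S); sL=12, sR=60/17; mL=30/17, mR=-174/17; mL+mR=-144/17 → advance -1; mR−mL=-12 → turn -1·90°
n=7: pose=(4,8,W); sL=15/2, sR=3; mL=3/2, mR=-6; mL+mR=-9/2 → advance -1; mR−mL=-15/2 → turn -1·90°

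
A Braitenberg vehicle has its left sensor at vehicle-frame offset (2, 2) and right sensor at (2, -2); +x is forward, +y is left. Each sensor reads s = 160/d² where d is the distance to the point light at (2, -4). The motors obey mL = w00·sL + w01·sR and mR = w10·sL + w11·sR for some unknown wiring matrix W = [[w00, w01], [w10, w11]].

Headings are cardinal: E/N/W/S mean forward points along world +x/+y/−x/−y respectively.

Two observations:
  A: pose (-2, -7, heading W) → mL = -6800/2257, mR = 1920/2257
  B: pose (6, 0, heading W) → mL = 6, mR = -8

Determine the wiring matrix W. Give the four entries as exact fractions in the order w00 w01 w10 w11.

obs A: pose=(-2,-7,W) → sL=160/61, sR=160/37, mL=-6800/2257, mR=1920/2257
obs B: pose=(6,0,W) → sL=20, sR=4, mL=6, mR=-8
sensor matrix S = [[160/61, 160/37], [20, 4]]; det S = -171520/2257
solve [mL_A; mL_B] = S·[w00; w01] and [mR_A; mR_B] = S·[w10; w11]:
  w00 = 1/2, w01 = -1, w10 = -1/2, w11 = 1/2

1/2 -1 -1/2 1/2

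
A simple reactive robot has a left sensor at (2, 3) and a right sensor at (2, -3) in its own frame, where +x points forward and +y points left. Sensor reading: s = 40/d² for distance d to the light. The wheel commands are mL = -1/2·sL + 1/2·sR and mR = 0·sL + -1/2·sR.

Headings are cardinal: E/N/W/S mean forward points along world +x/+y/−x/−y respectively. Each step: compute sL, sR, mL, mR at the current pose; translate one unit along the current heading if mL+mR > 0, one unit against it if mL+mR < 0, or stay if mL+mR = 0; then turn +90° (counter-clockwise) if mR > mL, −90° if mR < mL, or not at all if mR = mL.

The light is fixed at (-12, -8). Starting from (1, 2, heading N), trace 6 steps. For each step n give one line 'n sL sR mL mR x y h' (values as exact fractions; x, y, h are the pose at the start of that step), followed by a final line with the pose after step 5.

n=0: pose=(1,2,N); sL=10/61, sR=1/10; mL=-39/1220, mR=-1/20; mL+mR=-5/61 → advance -1; mR−mL=-11/610 → turn -1·90°
n=1: pose=(1,1,E); sL=40/369, sR=40/261; mL=80/3567, mR=-20/261; mL+mR=-20/369 → advance -1; mR−mL=-1060/10701 → turn -1·90°
n=2: pose=(0,1,S); sL=20/137, sR=4/13; mL=144/1781, mR=-2/13; mL+mR=-10/137 → advance -1; mR−mL=-418/1781 → turn -1·90°
n=3: pose=(0,2,W); sL=40/149, sR=40/269; mL=-2400/40081, mR=-20/269; mL+mR=-20/149 → advance -1; mR−mL=-580/40081 → turn -1·90°
n=4: pose=(1,2,N); sL=10/61, sR=1/10; mL=-39/1220, mR=-1/20; mL+mR=-5/61 → advance -1; mR−mL=-11/610 → turn -1·90°
n=5: pose=(1,1,E); sL=40/369, sR=40/261; mL=80/3567, mR=-20/261; mL+mR=-20/369 → advance -1; mR−mL=-1060/10701 → turn -1·90°

0 10/61 1/10 -39/1220 -1/20 1 2 N
1 40/369 40/261 80/3567 -20/261 1 1 E
2 20/137 4/13 144/1781 -2/13 0 1 S
3 40/149 40/269 -2400/40081 -20/269 0 2 W
4 10/61 1/10 -39/1220 -1/20 1 2 N
5 40/369 40/261 80/3567 -20/261 1 1 E
final 0 1 S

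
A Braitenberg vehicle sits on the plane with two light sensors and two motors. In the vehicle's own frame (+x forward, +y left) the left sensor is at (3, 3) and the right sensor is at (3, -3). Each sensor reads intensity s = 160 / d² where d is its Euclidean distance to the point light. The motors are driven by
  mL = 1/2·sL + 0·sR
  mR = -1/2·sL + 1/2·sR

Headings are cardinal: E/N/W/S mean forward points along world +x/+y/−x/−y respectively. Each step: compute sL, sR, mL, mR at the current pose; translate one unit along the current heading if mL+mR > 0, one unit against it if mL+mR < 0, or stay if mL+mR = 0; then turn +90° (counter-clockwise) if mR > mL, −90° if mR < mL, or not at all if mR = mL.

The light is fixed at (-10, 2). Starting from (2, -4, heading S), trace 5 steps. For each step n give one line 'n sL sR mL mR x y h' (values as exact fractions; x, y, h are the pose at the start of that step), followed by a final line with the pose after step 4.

n=0: pose=(2,-4,S); sL=80/153, sR=80/81; mL=40/153, mR=320/1377; mL+mR=40/81 → advance +1; mR−mL=-40/1377 → turn -1·90°
n=1: pose=(2,-5,W); sL=160/181, sR=160/97; mL=80/181, mR=6720/17557; mL+mR=80/97 → advance +1; mR−mL=-1040/17557 → turn -1·90°
n=2: pose=(1,-5,N); sL=2, sR=40/53; mL=1, mR=-33/53; mL+mR=20/53 → advance +1; mR−mL=-86/53 → turn -1·90°
n=3: pose=(1,-4,E); sL=32/41, sR=160/277; mL=16/41, mR=-1152/11357; mL+mR=80/277 → advance +1; mR−mL=-5584/11357 → turn -1·90°
n=4: pose=(2,-4,S); sL=80/153, sR=80/81; mL=40/153, mR=320/1377; mL+mR=40/81 → advance +1; mR−mL=-40/1377 → turn -1·90°

0 80/153 80/81 40/153 320/1377 2 -4 S
1 160/181 160/97 80/181 6720/17557 2 -5 W
2 2 40/53 1 -33/53 1 -5 N
3 32/41 160/277 16/41 -1152/11357 1 -4 E
4 80/153 80/81 40/153 320/1377 2 -4 S
final 2 -5 W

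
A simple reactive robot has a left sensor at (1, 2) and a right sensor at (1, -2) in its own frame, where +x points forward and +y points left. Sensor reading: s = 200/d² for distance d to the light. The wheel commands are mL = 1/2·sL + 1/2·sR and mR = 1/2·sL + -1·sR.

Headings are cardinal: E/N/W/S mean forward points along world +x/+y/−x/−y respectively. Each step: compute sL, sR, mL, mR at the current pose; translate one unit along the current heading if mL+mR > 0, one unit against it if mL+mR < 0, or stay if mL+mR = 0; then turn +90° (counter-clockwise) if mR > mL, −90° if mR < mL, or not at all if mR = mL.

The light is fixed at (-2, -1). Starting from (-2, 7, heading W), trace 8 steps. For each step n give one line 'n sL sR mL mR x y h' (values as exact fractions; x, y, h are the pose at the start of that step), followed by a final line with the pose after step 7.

n=0: pose=(-2,7,W); sL=200/37, sR=200/101; mL=13800/3737, mR=2700/3737; mL+mR=16500/3737 → advance +1; mR−mL=-300/101 → turn -1·90°
n=1: pose=(-3,7,N); sL=20/9, sR=100/41; mL=860/369, mR=-490/369; mL+mR=370/369 → advance +1; mR−mL=-150/41 → turn -1·90°
n=2: pose=(-3,8,E); sL=200/121, sR=200/49; mL=17000/5929, mR=-19300/5929; mL+mR=-2300/5929 → advance -1; mR−mL=-300/49 → turn -1·90°
n=3: pose=(-4,8,S); sL=25/8, sR=5/2; mL=45/16, mR=-15/16; mL+mR=15/8 → advance +1; mR−mL=-15/4 → turn -1·90°
n=4: pose=(-4,7,W); sL=40/9, sR=200/109; mL=3080/981, mR=380/981; mL+mR=3460/981 → advance +1; mR−mL=-300/109 → turn -1·90°
n=5: pose=(-5,7,N); sL=100/53, sR=100/41; mL=4700/2173, mR=-3250/2173; mL+mR=1450/2173 → advance +1; mR−mL=-150/41 → turn -1·90°
n=6: pose=(-5,8,E); sL=8/5, sR=200/53; mL=712/265, mR=-788/265; mL+mR=-76/265 → advance -1; mR−mL=-300/53 → turn -1·90°
n=7: pose=(-6,8,S); sL=50/17, sR=2; mL=42/17, mR=-9/17; mL+mR=33/17 → advance +1; mR−mL=-3 → turn -1·90°

0 200/37 200/101 13800/3737 2700/3737 -2 7 W
1 20/9 100/41 860/369 -490/369 -3 7 N
2 200/121 200/49 17000/5929 -19300/5929 -3 8 E
3 25/8 5/2 45/16 -15/16 -4 8 S
4 40/9 200/109 3080/981 380/981 -4 7 W
5 100/53 100/41 4700/2173 -3250/2173 -5 7 N
6 8/5 200/53 712/265 -788/265 -5 8 E
7 50/17 2 42/17 -9/17 -6 8 S
final -6 7 W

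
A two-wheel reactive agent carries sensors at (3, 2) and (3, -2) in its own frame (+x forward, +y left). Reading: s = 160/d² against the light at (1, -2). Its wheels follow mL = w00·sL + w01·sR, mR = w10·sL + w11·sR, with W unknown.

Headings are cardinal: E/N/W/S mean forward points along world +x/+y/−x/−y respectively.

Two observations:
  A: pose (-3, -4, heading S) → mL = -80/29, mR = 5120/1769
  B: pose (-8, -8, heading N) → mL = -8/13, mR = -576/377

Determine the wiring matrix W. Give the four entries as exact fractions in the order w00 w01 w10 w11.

-1/2 0 1 -1

obs A: pose=(-3,-4,S) → sL=160/29, sR=160/61, mL=-80/29, mR=5120/1769
obs B: pose=(-8,-8,N) → sL=16/13, sR=80/29, mL=-8/13, mR=-576/377
sensor matrix S = [[160/29, 160/61], [16/13, 80/29]]; det S = 7997440/666913
solve [mL_A; mL_B] = S·[w00; w01] and [mR_A; mR_B] = S·[w10; w11]:
  w00 = -1/2, w01 = 0, w10 = 1, w11 = -1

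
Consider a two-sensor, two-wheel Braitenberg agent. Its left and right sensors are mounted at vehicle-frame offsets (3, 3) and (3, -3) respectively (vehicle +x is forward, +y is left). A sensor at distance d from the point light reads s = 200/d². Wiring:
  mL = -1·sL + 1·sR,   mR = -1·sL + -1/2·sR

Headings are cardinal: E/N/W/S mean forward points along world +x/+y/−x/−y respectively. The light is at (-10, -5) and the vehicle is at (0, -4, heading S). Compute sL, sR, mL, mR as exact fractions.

200/173 200/53 24000/9169 -27900/9169

left sensor world pos  = (3, -7); dL² = 173
right sensor world pos = (-3, -7); dR² = 53
sL = 200/173 = 200/173
sR = 200/53 = 200/53
mL = -1·sL + 1·sR = 24000/9169
mR = -1·sL + -1/2·sR = -27900/9169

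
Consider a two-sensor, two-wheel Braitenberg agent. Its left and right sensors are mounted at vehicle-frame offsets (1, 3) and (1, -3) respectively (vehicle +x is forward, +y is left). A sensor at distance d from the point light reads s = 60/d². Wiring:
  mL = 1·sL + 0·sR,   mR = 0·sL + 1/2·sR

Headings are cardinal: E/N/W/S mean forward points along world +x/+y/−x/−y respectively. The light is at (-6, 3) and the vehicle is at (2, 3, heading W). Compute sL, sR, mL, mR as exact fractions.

30/29 30/29 30/29 15/29

left sensor world pos  = (1, 0); dL² = 58
right sensor world pos = (1, 6); dR² = 58
sL = 60/58 = 30/29
sR = 60/58 = 30/29
mL = 1·sL + 0·sR = 30/29
mR = 0·sL + 1/2·sR = 15/29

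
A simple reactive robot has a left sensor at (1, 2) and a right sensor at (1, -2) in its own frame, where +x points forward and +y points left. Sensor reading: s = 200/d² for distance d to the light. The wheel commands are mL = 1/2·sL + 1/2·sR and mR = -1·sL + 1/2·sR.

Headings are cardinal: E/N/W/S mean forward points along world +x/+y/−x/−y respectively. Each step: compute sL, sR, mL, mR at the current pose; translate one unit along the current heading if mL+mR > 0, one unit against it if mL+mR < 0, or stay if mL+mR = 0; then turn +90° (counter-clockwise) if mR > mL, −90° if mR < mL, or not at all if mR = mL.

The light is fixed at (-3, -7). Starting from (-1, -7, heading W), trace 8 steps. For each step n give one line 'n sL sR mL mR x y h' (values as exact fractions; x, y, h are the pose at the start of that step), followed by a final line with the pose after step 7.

0 40 40 40 -20 -1 -7 W
1 100 20 60 -90 -2 -7 N
2 40 200/13 360/13 -420/13 -2 -8 E
3 25 25 25 -25/2 -3 -8 S
4 200/17 200 1800/17 1500/17 -3 -9 W
5 20 100 60 30 -4 -9 N
6 200 200/9 1000/9 -1700/9 -4 -8 E
7 50 10 30 -45 -5 -8 S
final -5 -7 W

n=0: pose=(-1,-7,W); sL=40, sR=40; mL=40, mR=-20; mL+mR=20 → advance +1; mR−mL=-60 → turn -1·90°
n=1: pose=(-2,-7,N); sL=100, sR=20; mL=60, mR=-90; mL+mR=-30 → advance -1; mR−mL=-150 → turn -1·90°
n=2: pose=(-2,-8,E); sL=40, sR=200/13; mL=360/13, mR=-420/13; mL+mR=-60/13 → advance -1; mR−mL=-60 → turn -1·90°
n=3: pose=(-3,-8,S); sL=25, sR=25; mL=25, mR=-25/2; mL+mR=25/2 → advance +1; mR−mL=-75/2 → turn -1·90°
n=4: pose=(-3,-9,W); sL=200/17, sR=200; mL=1800/17, mR=1500/17; mL+mR=3300/17 → advance +1; mR−mL=-300/17 → turn -1·90°
n=5: pose=(-4,-9,N); sL=20, sR=100; mL=60, mR=30; mL+mR=90 → advance +1; mR−mL=-30 → turn -1·90°
n=6: pose=(-4,-8,E); sL=200, sR=200/9; mL=1000/9, mR=-1700/9; mL+mR=-700/9 → advance -1; mR−mL=-300 → turn -1·90°
n=7: pose=(-5,-8,S); sL=50, sR=10; mL=30, mR=-45; mL+mR=-15 → advance -1; mR−mL=-75 → turn -1·90°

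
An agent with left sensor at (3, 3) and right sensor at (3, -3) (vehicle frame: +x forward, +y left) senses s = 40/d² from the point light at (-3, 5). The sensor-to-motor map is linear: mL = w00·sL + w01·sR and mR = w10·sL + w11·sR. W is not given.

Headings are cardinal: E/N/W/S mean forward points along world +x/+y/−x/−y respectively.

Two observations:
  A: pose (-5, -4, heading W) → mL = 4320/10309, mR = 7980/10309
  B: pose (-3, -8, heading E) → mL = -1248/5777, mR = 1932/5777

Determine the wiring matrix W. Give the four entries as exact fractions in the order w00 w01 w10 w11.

-1 1 1/2 1

obs A: pose=(-5,-4,W) → sL=40/169, sR=40/61, mL=4320/10309, mR=7980/10309
obs B: pose=(-3,-8,E) → sL=40/109, sR=8/53, mL=-1248/5777, mR=1932/5777
sensor matrix S = [[40/169, 40/61], [40/109, 8/53]]; det S = -12203520/59555093
solve [mL_A; mL_B] = S·[w00; w01] and [mR_A; mR_B] = S·[w10; w11]:
  w00 = -1, w01 = 1, w10 = 1/2, w11 = 1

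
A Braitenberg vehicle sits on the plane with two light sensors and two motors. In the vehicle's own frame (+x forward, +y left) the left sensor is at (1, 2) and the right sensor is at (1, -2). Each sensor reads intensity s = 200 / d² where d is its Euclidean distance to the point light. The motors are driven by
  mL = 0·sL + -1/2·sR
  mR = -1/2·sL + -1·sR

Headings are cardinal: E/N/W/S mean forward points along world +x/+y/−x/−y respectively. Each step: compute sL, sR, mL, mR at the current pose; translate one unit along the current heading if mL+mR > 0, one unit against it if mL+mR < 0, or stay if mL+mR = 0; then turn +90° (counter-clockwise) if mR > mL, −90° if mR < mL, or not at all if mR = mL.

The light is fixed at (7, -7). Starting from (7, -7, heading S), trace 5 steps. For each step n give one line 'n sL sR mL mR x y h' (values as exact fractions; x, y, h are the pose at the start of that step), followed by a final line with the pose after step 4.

n=0: pose=(7,-7,S); sL=40, sR=40; mL=-20, mR=-60; mL+mR=-80 → advance -1; mR−mL=-40 → turn -1·90°
n=1: pose=(7,-6,W); sL=100, sR=20; mL=-10, mR=-70; mL+mR=-80 → advance -1; mR−mL=-60 → turn -1·90°
n=2: pose=(8,-6,N); sL=40, sR=200/13; mL=-100/13, mR=-460/13; mL+mR=-560/13 → advance -1; mR−mL=-360/13 → turn -1·90°
n=3: pose=(8,-7,E); sL=25, sR=25; mL=-25/2, mR=-75/2; mL+mR=-50 → advance -1; mR−mL=-25 → turn -1·90°
n=4: pose=(7,-7,S); sL=40, sR=40; mL=-20, mR=-60; mL+mR=-80 → advance -1; mR−mL=-40 → turn -1·90°

0 40 40 -20 -60 7 -7 S
1 100 20 -10 -70 7 -6 W
2 40 200/13 -100/13 -460/13 8 -6 N
3 25 25 -25/2 -75/2 8 -7 E
4 40 40 -20 -60 7 -7 S
final 7 -6 W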